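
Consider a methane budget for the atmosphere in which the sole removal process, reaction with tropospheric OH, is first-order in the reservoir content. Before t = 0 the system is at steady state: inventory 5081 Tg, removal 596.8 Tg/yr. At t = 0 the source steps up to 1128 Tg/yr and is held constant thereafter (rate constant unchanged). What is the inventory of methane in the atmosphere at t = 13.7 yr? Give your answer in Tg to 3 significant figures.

8700 Tg

Residence time τ = M₀/F₀ = 8.514 yr. The eventual steady state is M_∞ = M₀·(F₁/F₀) = 5081 × 1128/596.8 = 9603.5 Tg.
The anomaly ΔM(t) = M(t) − M_∞ decays as ΔM₀·e^(−t/τ) with ΔM₀ = 5081 − 9603.5 = −4522 Tg.
At t = 13.7 yr, e^(−t/τ) = e^(−1.609) = 0.2001, so ΔM = −904.7 Tg and M = 9603.5 − 904.7 = 8698.8 Tg.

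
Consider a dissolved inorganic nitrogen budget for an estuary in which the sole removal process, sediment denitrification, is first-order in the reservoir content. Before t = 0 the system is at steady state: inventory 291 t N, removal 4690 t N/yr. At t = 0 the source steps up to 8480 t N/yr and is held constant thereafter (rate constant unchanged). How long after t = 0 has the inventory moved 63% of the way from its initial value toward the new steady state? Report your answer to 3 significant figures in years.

τ = M₀/F₀ = 291/4690 = 0.06205 yr.
The remaining gap fraction is e^(−t/τ); 63% covered ⇒ e^(−t/τ) = 0.370.
t = −τ ln(0.370) = 0.06205 × 0.9943 = 0.06169 yr.

0.0617 yr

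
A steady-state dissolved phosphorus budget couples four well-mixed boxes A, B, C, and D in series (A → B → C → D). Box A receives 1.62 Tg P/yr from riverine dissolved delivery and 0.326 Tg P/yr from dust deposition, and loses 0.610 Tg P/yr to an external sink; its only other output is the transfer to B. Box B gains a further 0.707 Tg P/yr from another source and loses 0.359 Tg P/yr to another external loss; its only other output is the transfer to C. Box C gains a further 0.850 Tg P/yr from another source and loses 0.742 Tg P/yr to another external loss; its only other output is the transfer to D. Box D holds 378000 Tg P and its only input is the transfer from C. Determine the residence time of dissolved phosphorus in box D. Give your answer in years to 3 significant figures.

Box A: F(A→B) = (1.62 + 0.326) − 0.610 = 1.3360 Tg P/yr.
Box B: F(B→C) = (1.3360 + 0.707) − 0.359 = 1.6840 Tg P/yr.
Box C: F(C→D) = (1.6840 + 0.850) − 0.742 = 1.7920 Tg P/yr.
Box D throughput = its input = 1.7920 Tg P/yr; τ = 378000 / 1.7920 = 210900 yr.

211000 yr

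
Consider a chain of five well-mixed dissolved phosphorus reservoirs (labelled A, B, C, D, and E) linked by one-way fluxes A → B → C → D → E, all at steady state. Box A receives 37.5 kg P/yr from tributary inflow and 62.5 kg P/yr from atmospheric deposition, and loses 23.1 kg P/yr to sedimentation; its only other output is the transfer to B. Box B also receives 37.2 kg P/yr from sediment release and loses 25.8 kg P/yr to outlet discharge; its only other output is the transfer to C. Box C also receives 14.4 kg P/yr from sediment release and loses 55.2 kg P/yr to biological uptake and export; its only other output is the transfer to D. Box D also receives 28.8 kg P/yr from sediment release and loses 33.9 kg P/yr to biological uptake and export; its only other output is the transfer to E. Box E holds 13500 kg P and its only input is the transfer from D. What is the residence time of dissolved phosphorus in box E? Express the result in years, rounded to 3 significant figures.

318 yr

Box A: F(A→B) = (37.5 + 62.5) − 23.1 = 76.900 kg P/yr.
Box B: F(B→C) = (76.900 + 37.2) − 25.8 = 88.300 kg P/yr.
Box C: F(C→D) = (88.300 + 14.4) − 55.2 = 47.500 kg P/yr.
Box D: F(D→E) = (47.500 + 28.8) − 33.9 = 42.400 kg P/yr.
Box E throughput = its input = 42.400 kg P/yr; τ = 13500 / 42.400 = 318.4 yr.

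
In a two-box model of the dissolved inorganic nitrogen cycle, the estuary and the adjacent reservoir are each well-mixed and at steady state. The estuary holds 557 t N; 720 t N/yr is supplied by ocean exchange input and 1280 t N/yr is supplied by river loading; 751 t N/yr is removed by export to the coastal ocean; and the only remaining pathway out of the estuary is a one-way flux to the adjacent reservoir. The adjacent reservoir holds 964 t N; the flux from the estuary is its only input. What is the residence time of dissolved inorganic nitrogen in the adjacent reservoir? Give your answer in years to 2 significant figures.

0.77 yr

Balance the estuary: ΣF_in = 720 + 1280 = 2000.0 t N/yr.
Flux to the adjacent reservoir = ΣF_in − (751) = 1249.0 t N/yr.
At steady state the output of the adjacent reservoir equals its input, 1249.0 t N/yr.
τ = M / F = 964 / 1249.0 = 0.7718 yr.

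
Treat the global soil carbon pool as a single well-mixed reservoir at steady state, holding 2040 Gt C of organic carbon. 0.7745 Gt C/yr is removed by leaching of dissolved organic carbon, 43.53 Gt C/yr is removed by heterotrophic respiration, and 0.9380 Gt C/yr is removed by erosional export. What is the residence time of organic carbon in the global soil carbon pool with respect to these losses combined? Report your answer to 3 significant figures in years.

45.1 yr

Total removal = 0.7745 + 43.53 + 0.9380 = 45.242 Gt C/yr.
τ = M / ΣF_out = 2040 / 45.242 = 45.09 yr.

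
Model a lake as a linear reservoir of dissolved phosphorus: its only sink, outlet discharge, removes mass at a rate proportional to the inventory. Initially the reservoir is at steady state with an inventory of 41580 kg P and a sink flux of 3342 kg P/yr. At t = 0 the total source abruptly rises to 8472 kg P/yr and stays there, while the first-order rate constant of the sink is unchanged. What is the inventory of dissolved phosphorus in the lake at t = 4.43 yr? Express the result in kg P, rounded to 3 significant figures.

60700 kg P

The sink rate constant is k = F₀/M₀ = 3342/41580 = 0.08038 yr⁻¹.
Solving dM/dt = F₁ − kM with M(0) = M₀ gives M(t) = F₁/k + (M₀ − F₁/k)·e^(−kt).
F₁/k = 8472/0.08038 = 105410 kg P; kt = 0.08038 × 4.43 = 0.3561, e^(−kt) = 0.7004.
M(4.43) = 105410 + (41580 − 105410) × 0.7004 = 105410 − 44710 = 60700 kg P.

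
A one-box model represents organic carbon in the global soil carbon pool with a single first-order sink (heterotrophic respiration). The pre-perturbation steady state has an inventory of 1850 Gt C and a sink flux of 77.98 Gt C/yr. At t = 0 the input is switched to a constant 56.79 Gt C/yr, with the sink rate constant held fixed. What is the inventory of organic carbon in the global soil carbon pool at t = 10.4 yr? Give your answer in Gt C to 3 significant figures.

1670 Gt C

Residence time τ = M₀/F₀ = 23.72 yr. The eventual steady state is M_∞ = M₀·(F₁/F₀) = 1850 × 56.79/77.98 = 1347.3 Gt C.
The anomaly ΔM(t) = M(t) − M_∞ decays as ΔM₀·e^(−t/τ) with ΔM₀ = 1850 − 1347.3 = 502.7 Gt C.
At t = 10.4 yr, e^(−t/τ) = e^(−0.4384) = 0.6451, so ΔM = 324.3 Gt C and M = 1347.3 + 324.3 = 1671.6 Gt C.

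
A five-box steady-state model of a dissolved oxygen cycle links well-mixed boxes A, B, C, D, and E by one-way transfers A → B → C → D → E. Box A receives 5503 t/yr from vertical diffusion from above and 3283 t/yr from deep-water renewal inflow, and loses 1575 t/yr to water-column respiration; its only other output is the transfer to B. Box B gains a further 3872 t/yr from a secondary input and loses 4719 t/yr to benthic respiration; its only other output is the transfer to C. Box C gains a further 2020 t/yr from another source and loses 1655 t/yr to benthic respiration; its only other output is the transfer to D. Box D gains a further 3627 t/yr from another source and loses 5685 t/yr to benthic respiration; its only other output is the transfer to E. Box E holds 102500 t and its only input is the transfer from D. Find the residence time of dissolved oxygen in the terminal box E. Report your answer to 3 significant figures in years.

21.9 yr

Box A: F(A→B) = (5503 + 3283) − 1575 = 7211.0 t/yr.
Box B: F(B→C) = (7211.0 + 3872) − 4719 = 6364.0 t/yr.
Box C: F(C→D) = (6364.0 + 2020) − 1655 = 6729.0 t/yr.
Box D: F(D→E) = (6729.0 + 3627) − 5685 = 4671.0 t/yr.
Box E throughput = its input = 4671.0 t/yr; τ = 102500 / 4671.0 = 21.94 yr.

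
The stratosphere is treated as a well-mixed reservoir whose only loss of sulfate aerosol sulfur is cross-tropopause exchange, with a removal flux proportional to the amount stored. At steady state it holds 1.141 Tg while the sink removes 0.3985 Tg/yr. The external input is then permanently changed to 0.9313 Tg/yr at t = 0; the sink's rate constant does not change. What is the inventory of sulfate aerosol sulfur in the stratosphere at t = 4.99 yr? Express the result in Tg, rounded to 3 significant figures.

Residence time τ = M₀/F₀ = 2.863 yr. The eventual steady state is M_∞ = M₀·(F₁/F₀) = 1.141 × 0.9313/0.3985 = 2.6665 Tg.
The anomaly ΔM(t) = M(t) − M_∞ decays as ΔM₀·e^(−t/τ) with ΔM₀ = 1.141 − 2.6665 = −1.526 Tg.
At t = 4.99 yr, e^(−t/τ) = e^(−1.743) = 0.1750, so ΔM = −0.2670 Tg and M = 2.6665 − 0.2670 = 2.3995 Tg.

2.40 Tg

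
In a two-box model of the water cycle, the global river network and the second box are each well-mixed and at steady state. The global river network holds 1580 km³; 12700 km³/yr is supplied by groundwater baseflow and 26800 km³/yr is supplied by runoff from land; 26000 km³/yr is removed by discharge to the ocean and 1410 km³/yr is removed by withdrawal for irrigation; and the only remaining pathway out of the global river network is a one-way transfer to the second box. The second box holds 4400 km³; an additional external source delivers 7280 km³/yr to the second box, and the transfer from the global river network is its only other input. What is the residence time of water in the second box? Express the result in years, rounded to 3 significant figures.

0.227 yr

Balance the global river network: ΣF_in = 12700 + 26800 = 39500 km³/yr.
Transfer to the second box = ΣF_in − (26000 + 1410) = 12090 km³/yr.
Total input to the second box = 12090 + 7280 = 19370 km³/yr; at steady state this equals its total output.
τ = M / F = 4400 / 19370 = 0.2272 yr.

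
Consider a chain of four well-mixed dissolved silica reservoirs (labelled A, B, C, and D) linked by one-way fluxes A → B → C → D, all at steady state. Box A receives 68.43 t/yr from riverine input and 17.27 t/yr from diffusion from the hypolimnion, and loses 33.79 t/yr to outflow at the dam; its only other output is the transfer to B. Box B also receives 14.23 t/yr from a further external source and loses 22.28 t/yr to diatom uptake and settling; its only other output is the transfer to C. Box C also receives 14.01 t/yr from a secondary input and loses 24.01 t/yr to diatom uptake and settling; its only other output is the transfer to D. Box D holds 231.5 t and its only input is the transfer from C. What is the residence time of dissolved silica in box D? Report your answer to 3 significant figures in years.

6.84 yr

Box A: F(A→B) = (68.43 + 17.27) − 33.79 = 51.910 t/yr.
Box B: F(B→C) = (51.910 + 14.23) − 22.28 = 43.860 t/yr.
Box C: F(C→D) = (43.860 + 14.01) − 24.01 = 33.860 t/yr.
Box D throughput = its input = 33.860 t/yr; τ = 231.5 / 33.860 = 6.837 yr.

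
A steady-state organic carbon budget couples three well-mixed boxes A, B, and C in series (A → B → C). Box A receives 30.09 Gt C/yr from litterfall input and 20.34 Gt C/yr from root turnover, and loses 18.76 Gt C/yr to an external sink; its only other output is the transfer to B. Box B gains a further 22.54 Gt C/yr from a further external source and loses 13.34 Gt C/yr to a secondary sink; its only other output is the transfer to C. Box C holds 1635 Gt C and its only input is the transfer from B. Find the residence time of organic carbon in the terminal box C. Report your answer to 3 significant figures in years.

40.0 yr

Box A: F(A→B) = (30.09 + 20.34) − 18.76 = 31.670 Gt C/yr.
Box B: F(B→C) = (31.670 + 22.54) − 13.34 = 40.870 Gt C/yr.
Box C throughput = its input = 40.870 Gt C/yr; τ = 1635 / 40.870 = 40.00 yr.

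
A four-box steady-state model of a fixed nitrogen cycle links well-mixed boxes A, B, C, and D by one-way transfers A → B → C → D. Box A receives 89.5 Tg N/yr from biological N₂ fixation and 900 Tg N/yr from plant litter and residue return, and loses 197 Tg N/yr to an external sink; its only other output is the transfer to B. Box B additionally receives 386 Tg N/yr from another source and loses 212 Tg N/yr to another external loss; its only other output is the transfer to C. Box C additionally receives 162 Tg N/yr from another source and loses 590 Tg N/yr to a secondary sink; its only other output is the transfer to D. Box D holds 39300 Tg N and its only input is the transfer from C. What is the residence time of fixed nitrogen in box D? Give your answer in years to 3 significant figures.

73.0 yr

Box A: F(A→B) = (89.5 + 900) − 197 = 792.50 Tg N/yr.
Box B: F(B→C) = (792.50 + 386) − 212 = 966.50 Tg N/yr.
Box C: F(C→D) = (966.50 + 162) − 590 = 538.50 Tg N/yr.
Box D throughput = its input = 538.50 Tg N/yr; τ = 39300 / 538.50 = 72.98 yr.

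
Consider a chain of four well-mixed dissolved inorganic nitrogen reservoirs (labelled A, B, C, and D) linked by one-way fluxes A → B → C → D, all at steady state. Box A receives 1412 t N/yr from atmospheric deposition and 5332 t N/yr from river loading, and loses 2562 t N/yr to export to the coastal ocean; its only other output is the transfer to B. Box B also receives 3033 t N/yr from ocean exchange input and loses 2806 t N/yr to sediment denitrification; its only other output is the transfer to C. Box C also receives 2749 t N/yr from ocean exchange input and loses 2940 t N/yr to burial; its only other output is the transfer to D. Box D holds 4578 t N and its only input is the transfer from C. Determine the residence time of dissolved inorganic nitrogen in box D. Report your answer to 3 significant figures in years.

Box A: F(A→B) = (1412 + 5332) − 2562 = 4182.0 t N/yr.
Box B: F(B→C) = (4182.0 + 3033) − 2806 = 4409.0 t N/yr.
Box C: F(C→D) = (4409.0 + 2749) − 2940 = 4218.0 t N/yr.
Box D throughput = its input = 4218.0 t N/yr; τ = 4578 / 4218.0 = 1.085 yr.

1.09 yr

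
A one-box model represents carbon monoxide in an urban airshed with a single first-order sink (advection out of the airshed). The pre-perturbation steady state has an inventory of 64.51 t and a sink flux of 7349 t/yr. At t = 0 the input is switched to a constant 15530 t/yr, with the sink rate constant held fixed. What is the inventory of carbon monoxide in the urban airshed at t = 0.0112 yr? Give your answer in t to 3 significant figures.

116 t

τ = M₀/F₀ = 64.51/7349 = 0.008778 yr; rate constant k = 1/τ.
New steady state M_∞ = F₁/k = F₁·τ = 15530 × 0.008778 = 136.32 t.
M(t) = M_∞ + (M₀ − M_∞)·e^(−t/τ); t/τ = 0.0112/0.008778 = 1.276, so e^(−t/τ) = 0.2792.
M(t) = 136.32 − 71.81 × 0.2792 = 116.27 t.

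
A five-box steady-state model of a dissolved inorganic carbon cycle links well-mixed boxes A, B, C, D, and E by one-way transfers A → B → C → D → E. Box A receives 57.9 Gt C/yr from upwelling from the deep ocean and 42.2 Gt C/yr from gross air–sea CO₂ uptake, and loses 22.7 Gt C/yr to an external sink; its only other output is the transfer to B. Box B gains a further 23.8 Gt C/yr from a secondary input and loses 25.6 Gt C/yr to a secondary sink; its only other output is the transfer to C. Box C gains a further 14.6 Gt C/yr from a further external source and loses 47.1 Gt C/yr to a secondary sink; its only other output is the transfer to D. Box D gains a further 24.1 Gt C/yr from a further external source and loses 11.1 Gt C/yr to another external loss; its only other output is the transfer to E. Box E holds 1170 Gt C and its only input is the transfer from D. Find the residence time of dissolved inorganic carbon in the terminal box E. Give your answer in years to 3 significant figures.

Box A: F(A→B) = (57.9 + 42.2) − 22.7 = 77.400 Gt C/yr.
Box B: F(B→C) = (77.400 + 23.8) − 25.6 = 75.600 Gt C/yr.
Box C: F(C→D) = (75.600 + 14.6) − 47.1 = 43.100 Gt C/yr.
Box D: F(D→E) = (43.100 + 24.1) − 11.1 = 56.100 Gt C/yr.
Box E throughput = its input = 56.100 Gt C/yr; τ = 1170 / 56.100 = 20.86 yr.

20.9 yr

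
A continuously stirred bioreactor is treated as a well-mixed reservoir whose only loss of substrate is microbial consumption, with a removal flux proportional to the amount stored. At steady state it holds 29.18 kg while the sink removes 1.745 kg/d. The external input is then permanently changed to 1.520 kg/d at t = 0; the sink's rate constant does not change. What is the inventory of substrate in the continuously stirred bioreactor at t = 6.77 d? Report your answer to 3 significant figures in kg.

τ = M₀/F₀ = 29.18/1.745 = 16.72 d; rate constant k = 1/τ.
New steady state M_∞ = F₁/k = F₁·τ = 1.520 × 16.72 = 25.418 kg.
M(t) = M_∞ + (M₀ − M_∞)·e^(−t/τ); t/τ = 6.77/16.72 = 0.4049, so e^(−t/τ) = 0.6671.
M(t) = 25.418 + 3.762 × 0.6671 = 27.927 kg.

27.9 kg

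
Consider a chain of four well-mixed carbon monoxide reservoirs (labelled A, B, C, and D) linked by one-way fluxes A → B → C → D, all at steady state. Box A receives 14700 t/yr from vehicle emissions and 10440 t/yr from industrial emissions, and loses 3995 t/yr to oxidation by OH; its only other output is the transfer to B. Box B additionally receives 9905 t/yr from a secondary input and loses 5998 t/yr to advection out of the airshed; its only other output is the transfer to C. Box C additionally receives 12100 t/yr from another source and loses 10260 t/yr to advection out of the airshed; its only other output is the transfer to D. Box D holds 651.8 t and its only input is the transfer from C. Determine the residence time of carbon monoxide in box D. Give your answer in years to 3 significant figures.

0.0242 yr

Box A: F(A→B) = (14700 + 10440) − 3995 = 21145 t/yr.
Box B: F(B→C) = (21145 + 9905) − 5998 = 25052 t/yr.
Box C: F(C→D) = (25052 + 12100) − 10260 = 26892 t/yr.
Box D throughput = its input = 26892 t/yr; τ = 651.8 / 26892 = 0.02424 yr.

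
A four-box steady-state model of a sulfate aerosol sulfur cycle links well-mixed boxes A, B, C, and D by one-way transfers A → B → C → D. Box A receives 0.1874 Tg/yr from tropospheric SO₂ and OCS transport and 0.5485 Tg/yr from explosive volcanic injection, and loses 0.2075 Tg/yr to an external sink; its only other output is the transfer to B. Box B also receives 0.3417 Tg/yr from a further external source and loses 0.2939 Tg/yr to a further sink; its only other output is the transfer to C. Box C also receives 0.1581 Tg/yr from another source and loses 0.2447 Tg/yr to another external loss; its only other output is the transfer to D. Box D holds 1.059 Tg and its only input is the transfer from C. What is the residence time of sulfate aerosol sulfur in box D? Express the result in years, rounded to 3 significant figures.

2.16 yr

Box A: F(A→B) = (0.1874 + 0.5485) − 0.2075 = 0.52840 Tg/yr.
Box B: F(B→C) = (0.52840 + 0.3417) − 0.2939 = 0.57620 Tg/yr.
Box C: F(C→D) = (0.57620 + 0.1581) − 0.2447 = 0.48960 Tg/yr.
Box D throughput = its input = 0.48960 Tg/yr; τ = 1.059 / 0.48960 = 2.163 yr.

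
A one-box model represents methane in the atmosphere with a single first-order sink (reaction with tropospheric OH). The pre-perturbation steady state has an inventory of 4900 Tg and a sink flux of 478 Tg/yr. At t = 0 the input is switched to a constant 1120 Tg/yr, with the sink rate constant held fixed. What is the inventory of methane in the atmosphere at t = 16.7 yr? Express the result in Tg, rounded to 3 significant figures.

10200 Tg

τ = M₀/F₀ = 4900/478 = 10.25 yr; rate constant k = 1/τ.
New steady state M_∞ = F₁/k = F₁·τ = 1120 × 10.25 = 11481 Tg.
M(t) = M_∞ + (M₀ − M_∞)·e^(−t/τ); t/τ = 16.7/10.25 = 1.629, so e^(−t/τ) = 0.1961.
M(t) = 11481 − 6581 × 0.1961 = 10191 Tg.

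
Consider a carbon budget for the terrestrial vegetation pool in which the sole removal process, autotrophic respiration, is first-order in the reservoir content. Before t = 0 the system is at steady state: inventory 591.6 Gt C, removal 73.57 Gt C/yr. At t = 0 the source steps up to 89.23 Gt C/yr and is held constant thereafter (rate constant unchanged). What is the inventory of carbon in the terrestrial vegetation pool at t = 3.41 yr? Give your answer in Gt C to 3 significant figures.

635 Gt C

The sink rate constant is k = F₀/M₀ = 73.57/591.6 = 0.1244 yr⁻¹.
Solving dM/dt = F₁ − kM with M(0) = M₀ gives M(t) = F₁/k + (M₀ − F₁/k)·e^(−kt).
F₁/k = 89.23/0.1244 = 717.53 Gt C; kt = 0.1244 × 3.41 = 0.4241, e^(−kt) = 0.6544.
M(3.41) = 717.53 + (591.6 − 717.53) × 0.6544 = 717.53 − 82.40 = 635.12 Gt C.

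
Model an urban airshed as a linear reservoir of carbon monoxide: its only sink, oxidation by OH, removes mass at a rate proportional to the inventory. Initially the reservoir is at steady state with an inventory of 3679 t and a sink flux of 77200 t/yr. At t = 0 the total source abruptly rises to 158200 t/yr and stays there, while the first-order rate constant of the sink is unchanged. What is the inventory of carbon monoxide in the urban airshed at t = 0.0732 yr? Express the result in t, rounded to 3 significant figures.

6710 t

Residence time τ = M₀/F₀ = 0.04766 yr. The eventual steady state is M_∞ = M₀·(F₁/F₀) = 3679 × 158200/77200 = 7539.1 t.
The anomaly ΔM(t) = M(t) − M_∞ decays as ΔM₀·e^(−t/τ) with ΔM₀ = 3679 − 7539.1 = −3860 t.
At t = 0.0732 yr, e^(−t/τ) = e^(−1.536) = 0.2152, so ΔM = −830.8 t and M = 7539.1 − 830.8 = 6708.3 t.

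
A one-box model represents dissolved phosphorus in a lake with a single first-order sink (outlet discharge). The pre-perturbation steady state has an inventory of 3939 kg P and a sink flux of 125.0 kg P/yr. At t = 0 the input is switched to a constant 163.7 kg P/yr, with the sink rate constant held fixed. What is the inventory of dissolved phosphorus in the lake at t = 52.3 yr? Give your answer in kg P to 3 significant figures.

4930 kg P

Residence time τ = M₀/F₀ = 31.51 yr. The eventual steady state is M_∞ = M₀·(F₁/F₀) = 3939 × 163.7/125.0 = 5158.5 kg P.
The anomaly ΔM(t) = M(t) − M_∞ decays as ΔM₀·e^(−t/τ) with ΔM₀ = 3939 − 5158.5 = −1220 kg P.
At t = 52.3 yr, e^(−t/τ) = e^(−1.660) = 0.1902, so ΔM = −232.0 kg P and M = 5158.5 − 232.0 = 4926.6 kg P.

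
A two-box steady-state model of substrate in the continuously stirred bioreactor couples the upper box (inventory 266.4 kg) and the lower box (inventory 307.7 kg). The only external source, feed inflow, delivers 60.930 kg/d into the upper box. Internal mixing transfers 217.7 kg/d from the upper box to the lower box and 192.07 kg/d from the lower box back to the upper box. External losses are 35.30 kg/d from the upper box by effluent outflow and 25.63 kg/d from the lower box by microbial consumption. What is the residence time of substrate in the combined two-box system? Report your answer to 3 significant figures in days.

9.42 d

For the system as a whole, the A↔B exchange is internal and contributes nothing to the throughput; only the external sinks remove mass.
M_total = 266.4 + 307.7 = 574.10 kg.
ΣF_external_out = 35.30 + 25.63 = 60.930 kg/d.
τ = M_total / ΣF_ext = 574.10 / 60.930 = 9.422 d.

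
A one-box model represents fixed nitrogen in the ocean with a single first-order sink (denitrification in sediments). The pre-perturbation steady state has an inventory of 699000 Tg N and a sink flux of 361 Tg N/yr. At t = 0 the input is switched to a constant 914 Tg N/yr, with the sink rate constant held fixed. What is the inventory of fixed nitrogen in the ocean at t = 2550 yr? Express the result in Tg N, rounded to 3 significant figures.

τ = M₀/F₀ = 699000/361 = 1936 yr; rate constant k = 1/τ.
New steady state M_∞ = F₁/k = F₁·τ = 914 × 1936 = 1.7698×10^6 Tg N.
M(t) = M_∞ + (M₀ − M_∞)·e^(−t/τ); t/τ = 2550/1936 = 1.317, so e^(−t/τ) = 0.2680.
M(t) = 1.7698×10^6 − 1.071×10^6 × 0.2680 = 1.4829×10^6 Tg N.

1.48×10^6 Tg N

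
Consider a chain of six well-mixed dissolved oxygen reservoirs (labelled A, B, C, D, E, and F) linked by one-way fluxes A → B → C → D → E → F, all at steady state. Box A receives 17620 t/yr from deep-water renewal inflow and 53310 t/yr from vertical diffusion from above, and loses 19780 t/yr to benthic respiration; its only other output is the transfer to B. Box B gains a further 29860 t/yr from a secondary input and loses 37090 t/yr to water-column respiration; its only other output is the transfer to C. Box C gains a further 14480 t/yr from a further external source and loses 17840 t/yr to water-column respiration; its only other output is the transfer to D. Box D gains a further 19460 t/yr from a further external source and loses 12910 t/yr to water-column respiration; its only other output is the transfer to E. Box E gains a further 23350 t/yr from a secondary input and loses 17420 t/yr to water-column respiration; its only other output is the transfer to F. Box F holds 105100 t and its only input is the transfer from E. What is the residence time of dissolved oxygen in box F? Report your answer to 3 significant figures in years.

Box A: F(A→B) = (17620 + 53310) − 19780 = 51150 t/yr.
Box B: F(B→C) = (51150 + 29860) − 37090 = 43920 t/yr.
Box C: F(C→D) = (43920 + 14480) − 17840 = 40560 t/yr.
Box D: F(D→E) = (40560 + 19460) − 12910 = 47110 t/yr.
Box E: F(E→F) = (47110 + 23350) − 17420 = 53040 t/yr.
Box F throughput = its input = 53040 t/yr; τ = 105100 / 53040 = 1.982 yr.

1.98 yr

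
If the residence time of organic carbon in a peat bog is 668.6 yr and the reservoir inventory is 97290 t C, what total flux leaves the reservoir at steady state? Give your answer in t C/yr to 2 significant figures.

150 t C/yr

F = M / τ = 97290 / 668.6 = 145.5 t C/yr.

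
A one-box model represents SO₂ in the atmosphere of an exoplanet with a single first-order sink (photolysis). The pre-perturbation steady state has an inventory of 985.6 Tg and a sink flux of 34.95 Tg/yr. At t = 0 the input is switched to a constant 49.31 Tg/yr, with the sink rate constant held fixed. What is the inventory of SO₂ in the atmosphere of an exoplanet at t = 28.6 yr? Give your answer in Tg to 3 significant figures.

1240 Tg

The sink rate constant is k = F₀/M₀ = 34.95/985.6 = 0.03546 yr⁻¹.
Solving dM/dt = F₁ − kM with M(0) = M₀ gives M(t) = F₁/k + (M₀ − F₁/k)·e^(−kt).
F₁/k = 49.31/0.03546 = 1390.6 Tg; kt = 0.03546 × 28.6 = 1.014, e^(−kt) = 0.3627.
M(28.6) = 1390.6 + (985.6 − 1390.6) × 0.3627 = 1390.6 − 146.9 = 1243.7 Tg.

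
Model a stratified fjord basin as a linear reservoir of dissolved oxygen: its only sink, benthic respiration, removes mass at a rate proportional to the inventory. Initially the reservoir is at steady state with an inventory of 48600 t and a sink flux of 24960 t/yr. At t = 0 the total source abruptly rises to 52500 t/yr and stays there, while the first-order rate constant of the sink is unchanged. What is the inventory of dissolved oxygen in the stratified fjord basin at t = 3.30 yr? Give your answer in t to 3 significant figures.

Residence time τ = M₀/F₀ = 1.947 yr. The eventual steady state is M_∞ = M₀·(F₁/F₀) = 48600 × 52500/24960 = 102220 t.
The anomaly ΔM(t) = M(t) − M_∞ decays as ΔM₀·e^(−t/τ) with ΔM₀ = 48600 − 102220 = −53620 t.
At t = 3.30 yr, e^(−t/τ) = e^(−1.695) = 0.1836, so ΔM = −9847 t and M = 102220 − 9847 = 92376 t.

92400 t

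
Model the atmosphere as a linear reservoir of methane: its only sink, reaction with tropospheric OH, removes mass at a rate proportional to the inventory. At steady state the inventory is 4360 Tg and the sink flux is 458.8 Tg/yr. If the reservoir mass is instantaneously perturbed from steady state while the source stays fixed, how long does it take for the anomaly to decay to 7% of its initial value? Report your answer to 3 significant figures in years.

For a linear reservoir the anomaly decays as exp(−t/τ) with τ = M/F = 4360/458.8 = 9.503 yr.
exp(−t/τ) = 0.07 ⇒ t = −τ ln(0.07) = 9.503 × 2.659 = 25.27 yr.

25.3 yr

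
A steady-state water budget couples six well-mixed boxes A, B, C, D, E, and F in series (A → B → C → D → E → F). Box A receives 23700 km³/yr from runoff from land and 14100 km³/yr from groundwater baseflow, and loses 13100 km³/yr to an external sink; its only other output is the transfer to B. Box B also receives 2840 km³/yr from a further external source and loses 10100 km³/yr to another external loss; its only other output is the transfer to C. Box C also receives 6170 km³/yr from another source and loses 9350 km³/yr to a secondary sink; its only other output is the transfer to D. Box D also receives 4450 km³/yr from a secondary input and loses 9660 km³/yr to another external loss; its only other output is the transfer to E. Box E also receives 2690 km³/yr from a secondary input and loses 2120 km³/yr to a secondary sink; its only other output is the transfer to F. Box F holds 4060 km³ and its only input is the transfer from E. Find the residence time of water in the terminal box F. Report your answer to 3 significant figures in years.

0.422 yr

Box A: F(A→B) = (23700 + 14100) − 13100 = 24700 km³/yr.
Box B: F(B→C) = (24700 + 2840) − 10100 = 17440 km³/yr.
Box C: F(C→D) = (17440 + 6170) − 9350 = 14260 km³/yr.
Box D: F(D→E) = (14260 + 4450) − 9660 = 9050.0 km³/yr.
Box E: F(E→F) = (9050.0 + 2690) − 2120 = 9620.0 km³/yr.
Box F throughput = its input = 9620.0 km³/yr; τ = 4060 / 9620.0 = 0.4220 yr.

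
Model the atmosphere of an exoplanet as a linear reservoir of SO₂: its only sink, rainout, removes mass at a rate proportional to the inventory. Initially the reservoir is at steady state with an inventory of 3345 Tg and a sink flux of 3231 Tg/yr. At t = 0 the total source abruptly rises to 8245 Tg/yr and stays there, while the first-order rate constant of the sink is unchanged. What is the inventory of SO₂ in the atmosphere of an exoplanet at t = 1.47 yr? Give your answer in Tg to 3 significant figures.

Residence time τ = M₀/F₀ = 1.035 yr. The eventual steady state is M_∞ = M₀·(F₁/F₀) = 3345 × 8245/3231 = 8535.9 Tg.
The anomaly ΔM(t) = M(t) − M_∞ decays as ΔM₀·e^(−t/τ) with ΔM₀ = 3345 − 8535.9 = −5191 Tg.
At t = 1.47 yr, e^(−t/τ) = e^(−1.420) = 0.2417, so ΔM = −1255 Tg and M = 8535.9 − 1255 = 7281.1 Tg.

7280 Tg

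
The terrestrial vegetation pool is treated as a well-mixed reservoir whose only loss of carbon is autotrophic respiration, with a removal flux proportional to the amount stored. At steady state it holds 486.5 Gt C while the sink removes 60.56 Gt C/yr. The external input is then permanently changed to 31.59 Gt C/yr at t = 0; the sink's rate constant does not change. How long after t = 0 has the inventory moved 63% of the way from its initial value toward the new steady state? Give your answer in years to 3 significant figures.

τ = M₀/F₀ = 486.5/60.56 = 8.033 yr.
The remaining gap fraction is e^(−t/τ); 63% covered ⇒ e^(−t/τ) = 0.370.
t = −τ ln(0.370) = 8.033 × 0.9943 = 7.987 yr.

7.99 yr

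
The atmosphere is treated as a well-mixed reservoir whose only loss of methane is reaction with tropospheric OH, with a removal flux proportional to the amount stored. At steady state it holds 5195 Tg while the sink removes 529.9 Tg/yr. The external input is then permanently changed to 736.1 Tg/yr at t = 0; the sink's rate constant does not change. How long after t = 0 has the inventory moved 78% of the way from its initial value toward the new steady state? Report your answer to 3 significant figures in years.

τ = M₀/F₀ = 5195/529.9 = 9.804 yr.
The remaining gap fraction is e^(−t/τ); 78% covered ⇒ e^(−t/τ) = 0.220.
t = −τ ln(0.220) = 9.804 × 1.514 = 14.84 yr.

14.8 yr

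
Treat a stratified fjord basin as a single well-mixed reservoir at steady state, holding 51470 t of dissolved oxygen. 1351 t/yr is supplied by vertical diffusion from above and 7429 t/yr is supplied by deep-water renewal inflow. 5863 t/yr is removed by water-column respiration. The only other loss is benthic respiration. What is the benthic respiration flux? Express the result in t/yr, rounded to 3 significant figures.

2920 t/yr

At steady state ΣF_in = ΣF_out.
ΣF_in = 1351 + 7429 = 8780.0 t/yr.
Benthic respiration flux = ΣF_in − (5863) = 8780.0 − 5863 = 2917 t/yr.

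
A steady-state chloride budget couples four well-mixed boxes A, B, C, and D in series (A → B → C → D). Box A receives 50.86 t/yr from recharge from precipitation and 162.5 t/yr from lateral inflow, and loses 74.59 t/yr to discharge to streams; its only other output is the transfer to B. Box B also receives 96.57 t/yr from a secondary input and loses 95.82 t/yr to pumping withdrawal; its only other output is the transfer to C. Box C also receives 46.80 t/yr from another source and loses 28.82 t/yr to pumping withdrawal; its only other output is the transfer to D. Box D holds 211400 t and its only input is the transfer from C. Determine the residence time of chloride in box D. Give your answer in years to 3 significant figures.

1340 yr

Box A: F(A→B) = (50.86 + 162.5) − 74.59 = 138.77 t/yr.
Box B: F(B→C) = (138.77 + 96.57) − 95.82 = 139.52 t/yr.
Box C: F(C→D) = (139.52 + 46.80) − 28.82 = 157.50 t/yr.
Box D throughput = its input = 157.50 t/yr; τ = 211400 / 157.50 = 1342 yr.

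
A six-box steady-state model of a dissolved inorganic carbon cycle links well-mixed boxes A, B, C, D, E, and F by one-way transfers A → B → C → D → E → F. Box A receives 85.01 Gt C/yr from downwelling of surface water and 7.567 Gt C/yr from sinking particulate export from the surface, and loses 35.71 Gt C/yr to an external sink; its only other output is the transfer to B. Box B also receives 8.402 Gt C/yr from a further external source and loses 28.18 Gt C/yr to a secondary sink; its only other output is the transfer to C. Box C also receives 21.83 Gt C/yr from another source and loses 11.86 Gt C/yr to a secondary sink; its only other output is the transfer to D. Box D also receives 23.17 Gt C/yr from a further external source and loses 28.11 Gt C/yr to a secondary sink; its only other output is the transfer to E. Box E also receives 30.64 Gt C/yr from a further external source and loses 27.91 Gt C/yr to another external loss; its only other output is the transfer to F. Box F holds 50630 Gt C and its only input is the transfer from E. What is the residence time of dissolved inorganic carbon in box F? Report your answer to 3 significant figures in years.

Box A: F(A→B) = (85.01 + 7.567) − 35.71 = 56.867 Gt C/yr.
Box B: F(B→C) = (56.867 + 8.402) − 28.18 = 37.089 Gt C/yr.
Box C: F(C→D) = (37.089 + 21.83) − 11.86 = 47.059 Gt C/yr.
Box D: F(D→E) = (47.059 + 23.17) − 28.11 = 42.119 Gt C/yr.
Box E: F(E→F) = (42.119 + 30.64) − 27.91 = 44.849 Gt C/yr.
Box F throughput = its input = 44.849 Gt C/yr; τ = 50630 / 44.849 = 1129 yr.

1130 yr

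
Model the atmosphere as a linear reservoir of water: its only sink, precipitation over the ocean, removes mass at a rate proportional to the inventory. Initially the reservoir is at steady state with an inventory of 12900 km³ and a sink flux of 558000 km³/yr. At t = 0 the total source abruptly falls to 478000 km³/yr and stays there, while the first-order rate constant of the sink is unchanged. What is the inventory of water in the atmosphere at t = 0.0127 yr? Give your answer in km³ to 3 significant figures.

12100 km³

Residence time τ = M₀/F₀ = 0.02312 yr. The eventual steady state is M_∞ = M₀·(F₁/F₀) = 12900 × 478000/558000 = 11051 km³.
The anomaly ΔM(t) = M(t) − M_∞ decays as ΔM₀·e^(−t/τ) with ΔM₀ = 12900 − 11051 = 1849 km³.
At t = 0.0127 yr, e^(−t/τ) = e^(−0.5493) = 0.5773, so ΔM = 1068 km³ and M = 11051 + 1068 = 12118 km³.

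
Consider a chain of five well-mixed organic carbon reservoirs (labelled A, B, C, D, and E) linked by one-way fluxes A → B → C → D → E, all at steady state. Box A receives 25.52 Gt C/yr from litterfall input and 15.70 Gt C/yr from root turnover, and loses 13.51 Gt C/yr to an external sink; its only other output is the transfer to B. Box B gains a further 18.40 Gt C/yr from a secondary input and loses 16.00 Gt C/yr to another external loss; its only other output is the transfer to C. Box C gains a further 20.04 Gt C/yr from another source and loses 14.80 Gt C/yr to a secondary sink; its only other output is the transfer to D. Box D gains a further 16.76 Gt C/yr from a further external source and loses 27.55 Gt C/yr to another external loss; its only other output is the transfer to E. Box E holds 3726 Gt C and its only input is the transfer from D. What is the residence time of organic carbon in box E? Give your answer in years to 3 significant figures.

Box A: F(A→B) = (25.52 + 15.70) − 13.51 = 27.710 Gt C/yr.
Box B: F(B→C) = (27.710 + 18.40) − 16.00 = 30.110 Gt C/yr.
Box C: F(C→D) = (30.110 + 20.04) − 14.80 = 35.350 Gt C/yr.
Box D: F(D→E) = (35.350 + 16.76) − 27.55 = 24.560 Gt C/yr.
Box E throughput = its input = 24.560 Gt C/yr; τ = 3726 / 24.560 = 151.7 yr.

152 yr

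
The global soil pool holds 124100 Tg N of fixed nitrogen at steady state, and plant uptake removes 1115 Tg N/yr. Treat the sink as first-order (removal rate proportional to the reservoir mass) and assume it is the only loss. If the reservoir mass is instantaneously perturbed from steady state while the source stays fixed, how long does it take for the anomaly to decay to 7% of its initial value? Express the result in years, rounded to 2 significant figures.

300 yr

For a linear reservoir the anomaly decays as exp(−t/τ) with τ = M/F = 124100/1115 = 111.3 yr.
exp(−t/τ) = 0.07 ⇒ t = −τ ln(0.07) = 111.3 × 2.659 = 296.0 yr.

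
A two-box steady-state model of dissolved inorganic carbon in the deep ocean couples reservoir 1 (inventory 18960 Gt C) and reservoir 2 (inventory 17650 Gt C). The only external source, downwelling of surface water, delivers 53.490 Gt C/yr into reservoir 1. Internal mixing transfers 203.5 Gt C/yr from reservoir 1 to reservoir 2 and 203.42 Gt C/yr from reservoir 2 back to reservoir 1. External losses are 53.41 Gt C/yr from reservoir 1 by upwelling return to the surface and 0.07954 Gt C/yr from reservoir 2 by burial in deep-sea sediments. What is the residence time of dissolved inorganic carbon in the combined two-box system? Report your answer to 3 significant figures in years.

Residence time in the combined system uses the total inventory and the total *external* removal — internal exchanges between the two boxes cancel.
M_total = 18960 + 17650 = 36610 Gt C.
ΣF_external_out = 53.41 + 0.07954 = 53.490 Gt C/yr.
τ = M_total / ΣF_ext = 36610 / 53.490 = 684.4 yr.

684 yr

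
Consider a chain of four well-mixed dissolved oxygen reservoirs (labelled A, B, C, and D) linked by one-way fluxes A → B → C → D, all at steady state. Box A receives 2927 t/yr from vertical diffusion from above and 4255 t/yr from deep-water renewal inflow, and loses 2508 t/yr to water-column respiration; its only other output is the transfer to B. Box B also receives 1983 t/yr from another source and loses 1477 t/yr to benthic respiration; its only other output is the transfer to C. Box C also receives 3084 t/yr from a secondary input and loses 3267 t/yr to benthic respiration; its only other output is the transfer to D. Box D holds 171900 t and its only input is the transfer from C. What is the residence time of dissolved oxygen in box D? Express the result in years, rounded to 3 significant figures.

34.4 yr

Box A: F(A→B) = (2927 + 4255) − 2508 = 4674.0 t/yr.
Box B: F(B→C) = (4674.0 + 1983) − 1477 = 5180.0 t/yr.
Box C: F(C→D) = (5180.0 + 3084) − 3267 = 4997.0 t/yr.
Box D throughput = its input = 4997.0 t/yr; τ = 171900 / 4997.0 = 34.40 yr.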